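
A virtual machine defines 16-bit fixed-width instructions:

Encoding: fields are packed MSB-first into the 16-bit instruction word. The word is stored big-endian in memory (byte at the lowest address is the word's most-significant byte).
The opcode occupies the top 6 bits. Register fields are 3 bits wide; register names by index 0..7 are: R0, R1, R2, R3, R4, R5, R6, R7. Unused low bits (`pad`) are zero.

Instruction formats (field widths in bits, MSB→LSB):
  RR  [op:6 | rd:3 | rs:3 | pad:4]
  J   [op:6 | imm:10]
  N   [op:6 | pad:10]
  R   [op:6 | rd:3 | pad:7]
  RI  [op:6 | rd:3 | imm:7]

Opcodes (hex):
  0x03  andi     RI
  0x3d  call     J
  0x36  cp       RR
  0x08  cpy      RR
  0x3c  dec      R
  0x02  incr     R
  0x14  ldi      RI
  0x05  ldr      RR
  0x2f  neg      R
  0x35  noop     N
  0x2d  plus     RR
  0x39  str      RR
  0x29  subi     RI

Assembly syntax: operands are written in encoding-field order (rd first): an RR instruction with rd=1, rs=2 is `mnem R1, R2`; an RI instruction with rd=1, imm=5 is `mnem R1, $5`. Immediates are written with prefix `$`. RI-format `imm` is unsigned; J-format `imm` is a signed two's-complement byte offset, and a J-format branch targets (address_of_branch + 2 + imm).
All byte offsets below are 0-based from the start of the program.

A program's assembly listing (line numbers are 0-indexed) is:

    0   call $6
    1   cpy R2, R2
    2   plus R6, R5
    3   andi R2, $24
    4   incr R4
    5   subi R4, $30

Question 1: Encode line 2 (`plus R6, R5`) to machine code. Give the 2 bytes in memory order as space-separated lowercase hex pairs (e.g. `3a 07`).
b7 50

line 2 (plus): pack op=0x2d:6|rd=6:3|rs=5:3|pad=0:4 = 0xb750; big→ b7 50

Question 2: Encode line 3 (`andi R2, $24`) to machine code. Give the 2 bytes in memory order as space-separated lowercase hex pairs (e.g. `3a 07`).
3. andi fields op=0x3:6|rd=2:3|imm=24:7 → word 0d18h → 0d 18

0d 18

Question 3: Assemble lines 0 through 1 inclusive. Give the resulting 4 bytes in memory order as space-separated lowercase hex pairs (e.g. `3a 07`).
L0: call op=0x3d:6|imm=6:10 ⇒ 0xf406 ⇒ big f4 06
L1: cpy op=0x8:6|rd=2:3|rs=2:3|pad=0:4 ⇒ 0x2120 ⇒ big 21 20

f4 06 21 20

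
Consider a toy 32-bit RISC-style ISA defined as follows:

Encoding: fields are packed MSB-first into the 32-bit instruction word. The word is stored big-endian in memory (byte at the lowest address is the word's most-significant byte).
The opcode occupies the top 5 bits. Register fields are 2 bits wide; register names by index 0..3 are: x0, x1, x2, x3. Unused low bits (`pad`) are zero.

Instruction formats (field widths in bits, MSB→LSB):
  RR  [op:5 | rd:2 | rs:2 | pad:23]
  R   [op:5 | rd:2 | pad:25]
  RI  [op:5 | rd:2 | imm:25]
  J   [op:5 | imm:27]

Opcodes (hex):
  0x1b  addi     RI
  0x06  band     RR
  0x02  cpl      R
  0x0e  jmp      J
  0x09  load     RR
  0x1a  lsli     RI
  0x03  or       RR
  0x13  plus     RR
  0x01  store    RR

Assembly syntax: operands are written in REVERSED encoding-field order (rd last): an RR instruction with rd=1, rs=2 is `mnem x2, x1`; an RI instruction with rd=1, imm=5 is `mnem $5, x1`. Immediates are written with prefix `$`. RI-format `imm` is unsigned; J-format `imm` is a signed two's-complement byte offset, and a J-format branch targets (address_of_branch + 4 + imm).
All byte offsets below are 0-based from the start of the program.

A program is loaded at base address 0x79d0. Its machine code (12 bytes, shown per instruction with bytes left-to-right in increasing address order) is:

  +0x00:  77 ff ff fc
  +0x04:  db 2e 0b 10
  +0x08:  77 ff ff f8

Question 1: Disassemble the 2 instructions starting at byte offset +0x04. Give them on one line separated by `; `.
+0x04: db 2e 0b 10 ⇒ word 0xdb2e0b10 (big)
  opcode bits[31:27]=0x1b: addi/RI
  rd@[26:25]=0x1 ⇒ x1
  imm@[24:0]=0x12e0b10 ⇒ $19794704
+0x08: 77 ff ff f8 ⇒ word 0x77fffff8 (big)
  opcode bits[31:27]=0xe: jmp/J
  imm@[26:0]=0x7fffff8 (s27→-8) ⇒ $-8

addi $19794704, x1; jmp $-8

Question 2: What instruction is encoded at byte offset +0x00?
jmp $-4

[00] 77 ff ff fc → 0x77fffffc
  opcode bits[31:27]=0xe: jmp/J
  [26:0] imm=134217724 (s27→-4) = $-4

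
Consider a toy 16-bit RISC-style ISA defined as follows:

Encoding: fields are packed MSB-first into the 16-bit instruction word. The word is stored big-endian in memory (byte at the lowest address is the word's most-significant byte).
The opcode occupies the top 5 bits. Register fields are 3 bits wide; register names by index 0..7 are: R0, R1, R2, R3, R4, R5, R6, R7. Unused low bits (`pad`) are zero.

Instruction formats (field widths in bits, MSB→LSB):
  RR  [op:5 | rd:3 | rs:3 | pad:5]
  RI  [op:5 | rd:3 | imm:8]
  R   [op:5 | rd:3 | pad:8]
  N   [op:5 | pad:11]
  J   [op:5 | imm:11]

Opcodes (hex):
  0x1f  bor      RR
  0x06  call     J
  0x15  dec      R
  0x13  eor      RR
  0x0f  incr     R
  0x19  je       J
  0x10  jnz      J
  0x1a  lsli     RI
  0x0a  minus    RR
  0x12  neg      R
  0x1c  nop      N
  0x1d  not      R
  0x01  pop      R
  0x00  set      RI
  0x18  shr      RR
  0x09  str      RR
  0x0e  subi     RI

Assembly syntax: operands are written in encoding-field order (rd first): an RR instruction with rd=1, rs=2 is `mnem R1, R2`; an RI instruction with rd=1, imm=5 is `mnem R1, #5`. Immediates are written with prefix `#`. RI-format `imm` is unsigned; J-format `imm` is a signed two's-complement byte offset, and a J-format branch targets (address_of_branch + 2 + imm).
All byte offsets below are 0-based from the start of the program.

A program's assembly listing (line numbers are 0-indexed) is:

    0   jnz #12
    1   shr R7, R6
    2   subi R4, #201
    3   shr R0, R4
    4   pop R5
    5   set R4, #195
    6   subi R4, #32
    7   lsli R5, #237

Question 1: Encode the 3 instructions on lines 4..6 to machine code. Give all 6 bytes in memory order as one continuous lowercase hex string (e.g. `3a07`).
0d0004c37420

L4: pop op=0x1:5|rd=5:3|pad=0:8 ⇒ 0x0d00 ⇒ big 0d 00
L5: set op=0x0:5|rd=4:3|imm=195:8 ⇒ 0x04c3 ⇒ big 04 c3
L6: subi op=0xe:5|rd=4:3|imm=32:8 ⇒ 0x7420 ⇒ big 74 20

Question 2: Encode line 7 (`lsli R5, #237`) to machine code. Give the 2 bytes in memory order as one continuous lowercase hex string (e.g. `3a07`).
d5ed

line 7 (lsli): pack op=0x1a:5|rd=5:3|imm=237:8 = 0xd5ed; big→ d5 ed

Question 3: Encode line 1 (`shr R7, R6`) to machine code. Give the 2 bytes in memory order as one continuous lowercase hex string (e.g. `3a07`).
c7c0

L1: shr op=0x18:5|rd=7:3|rs=6:3|pad=0:5 ⇒ 0xc7c0 ⇒ big c7 c0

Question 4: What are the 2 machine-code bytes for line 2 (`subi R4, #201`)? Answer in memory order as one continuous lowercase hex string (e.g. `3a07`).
line 2 (subi): pack op=0xe:5|rd=4:3|imm=201:8 = 0x74c9; big→ 74 c9

74c9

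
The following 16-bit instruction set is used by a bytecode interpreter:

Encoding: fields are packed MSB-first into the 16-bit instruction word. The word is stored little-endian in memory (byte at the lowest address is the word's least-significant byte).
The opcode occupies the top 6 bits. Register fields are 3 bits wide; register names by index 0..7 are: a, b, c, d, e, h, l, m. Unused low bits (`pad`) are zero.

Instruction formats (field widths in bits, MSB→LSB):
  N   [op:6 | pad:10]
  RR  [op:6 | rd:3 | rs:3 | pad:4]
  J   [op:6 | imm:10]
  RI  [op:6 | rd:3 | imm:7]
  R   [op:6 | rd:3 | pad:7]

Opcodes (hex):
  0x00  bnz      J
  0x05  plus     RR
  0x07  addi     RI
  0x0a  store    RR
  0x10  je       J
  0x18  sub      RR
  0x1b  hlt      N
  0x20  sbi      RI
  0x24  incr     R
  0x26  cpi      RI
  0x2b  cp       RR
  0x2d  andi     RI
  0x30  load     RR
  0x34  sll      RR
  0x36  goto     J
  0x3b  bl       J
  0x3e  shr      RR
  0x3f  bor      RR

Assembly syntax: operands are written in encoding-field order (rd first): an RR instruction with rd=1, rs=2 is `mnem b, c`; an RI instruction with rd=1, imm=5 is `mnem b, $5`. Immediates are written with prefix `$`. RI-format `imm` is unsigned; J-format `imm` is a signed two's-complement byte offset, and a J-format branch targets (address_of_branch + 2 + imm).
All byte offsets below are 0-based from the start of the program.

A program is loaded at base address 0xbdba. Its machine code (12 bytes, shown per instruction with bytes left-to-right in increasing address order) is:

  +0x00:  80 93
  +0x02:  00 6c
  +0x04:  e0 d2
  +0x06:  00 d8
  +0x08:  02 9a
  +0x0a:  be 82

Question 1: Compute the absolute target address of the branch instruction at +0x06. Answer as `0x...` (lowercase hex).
0xbdc2

+0x06: 00 d8 ⇒ word 0xd800 (little)
  op=0xd800>>10=0x36 ⇒ goto (J)
  imm@[9:0]=0x0 ⇒ $0
  target = base 0xbdba + off 0x06 + 2 + imm 0 = 0xbdc2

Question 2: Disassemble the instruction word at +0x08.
cpi e, $2

@+08  little-endian(02 9a) = 0x9a02
  op=0x9a02>>10=0x26 ⇒ cpi (RI)
  rd@[9:7]=0x4 ⇒ e
  imm@[6:0]=0x2 ⇒ $2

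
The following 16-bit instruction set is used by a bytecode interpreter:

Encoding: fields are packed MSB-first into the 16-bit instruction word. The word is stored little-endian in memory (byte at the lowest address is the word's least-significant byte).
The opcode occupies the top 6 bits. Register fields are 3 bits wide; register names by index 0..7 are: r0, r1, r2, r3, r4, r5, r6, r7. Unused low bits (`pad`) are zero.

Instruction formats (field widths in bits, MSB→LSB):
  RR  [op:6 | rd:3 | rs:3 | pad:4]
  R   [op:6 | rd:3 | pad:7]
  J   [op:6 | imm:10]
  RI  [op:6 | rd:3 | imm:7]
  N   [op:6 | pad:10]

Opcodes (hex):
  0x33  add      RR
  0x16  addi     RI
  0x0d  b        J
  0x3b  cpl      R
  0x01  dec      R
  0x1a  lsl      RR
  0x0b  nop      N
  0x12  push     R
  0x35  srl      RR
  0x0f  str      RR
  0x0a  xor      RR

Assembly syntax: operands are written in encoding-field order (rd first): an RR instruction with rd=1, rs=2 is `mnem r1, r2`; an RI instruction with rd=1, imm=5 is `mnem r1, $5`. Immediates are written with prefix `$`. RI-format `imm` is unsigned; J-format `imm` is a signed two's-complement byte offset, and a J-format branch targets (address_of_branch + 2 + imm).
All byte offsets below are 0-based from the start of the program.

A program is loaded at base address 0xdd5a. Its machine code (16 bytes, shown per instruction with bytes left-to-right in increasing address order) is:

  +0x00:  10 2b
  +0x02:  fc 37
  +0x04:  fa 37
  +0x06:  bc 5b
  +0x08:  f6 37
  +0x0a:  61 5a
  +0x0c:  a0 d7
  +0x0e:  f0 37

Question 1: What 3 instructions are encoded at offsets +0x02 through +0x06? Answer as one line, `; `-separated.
b $-4; b $-6; addi r7, $60

+0x02: fc 37 ⇒ word 0x37fc (little)
  opcode bits[15:10]=0xd: b/J
  imm: (w>>0)&0x3ff=0x3fc (s10→-4) → $-4
+0x04: fa 37 ⇒ word 0x37fa (little)
  opcode bits[15:10]=0xd: b/J
  imm: (w>>0)&0x3ff=0x3fa (s10→-6) → $-6
+0x06: bc 5b ⇒ word 0x5bbc (little)
  opcode bits[15:10]=0x16: addi/RI
  rd: (w>>7)&0x7=0x7 → r7
  imm: (w>>0)&0x7f=0x3c → $60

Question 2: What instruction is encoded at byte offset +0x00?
xor r6, r1

@+00  little-endian(10 2b) = 0x2b10
  opcode bits[15:10]=0xa: xor/RR
  [9:7] rd=6 = r6
  [6:4] rs=1 = r1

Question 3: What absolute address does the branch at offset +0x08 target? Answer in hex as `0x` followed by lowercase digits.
+0x08: f6 37 ⇒ word 0x37f6 (little)
  op=0x37f6>>10=0xd ⇒ b (J)
  [9:0] imm=1014 (s10→-10) = $-10
  target = base 0xdd5a + off 0x08 + 2 + imm -10 = 0xdd5a

0xdd5a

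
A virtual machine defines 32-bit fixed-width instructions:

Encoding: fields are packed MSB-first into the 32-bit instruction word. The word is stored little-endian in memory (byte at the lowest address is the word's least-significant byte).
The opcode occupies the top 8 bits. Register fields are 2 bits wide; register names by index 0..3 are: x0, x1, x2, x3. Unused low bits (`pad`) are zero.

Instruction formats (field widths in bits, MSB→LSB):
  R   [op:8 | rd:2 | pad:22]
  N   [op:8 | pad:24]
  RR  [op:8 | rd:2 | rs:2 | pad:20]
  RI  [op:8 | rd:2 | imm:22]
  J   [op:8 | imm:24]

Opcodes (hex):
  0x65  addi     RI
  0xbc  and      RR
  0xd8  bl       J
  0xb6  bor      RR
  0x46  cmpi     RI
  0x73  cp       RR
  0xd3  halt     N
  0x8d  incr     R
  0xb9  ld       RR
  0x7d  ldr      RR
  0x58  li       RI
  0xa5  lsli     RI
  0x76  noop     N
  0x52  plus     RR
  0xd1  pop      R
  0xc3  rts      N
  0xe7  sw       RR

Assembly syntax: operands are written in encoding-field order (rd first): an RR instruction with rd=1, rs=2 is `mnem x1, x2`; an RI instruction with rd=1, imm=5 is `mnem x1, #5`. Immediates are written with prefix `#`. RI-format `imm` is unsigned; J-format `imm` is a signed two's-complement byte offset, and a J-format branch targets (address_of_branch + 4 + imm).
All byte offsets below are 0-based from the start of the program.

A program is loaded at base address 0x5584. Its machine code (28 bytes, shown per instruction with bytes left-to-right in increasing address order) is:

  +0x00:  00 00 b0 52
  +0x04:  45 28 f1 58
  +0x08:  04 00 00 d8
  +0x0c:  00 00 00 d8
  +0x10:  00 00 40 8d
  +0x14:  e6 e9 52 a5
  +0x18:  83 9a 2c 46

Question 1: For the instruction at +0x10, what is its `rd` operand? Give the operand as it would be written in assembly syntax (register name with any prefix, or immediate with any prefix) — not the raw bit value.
off 0x10: read 00 00 40 8d as little → 0x8d400000
  opcode bits[31:24]=0x8d: incr/R
  [23:22] rd=1 = x1

x1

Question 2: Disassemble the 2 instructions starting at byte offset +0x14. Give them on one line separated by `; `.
@+14  little-endian(e6 e9 52 a5) = 0xa552e9e6
  top 8b → 0xa5 → lsli [RI]
  [23:22] rd=1 = x1
  [21:0] imm=1239526 = #1239526
@+18  little-endian(83 9a 2c 46) = 0x462c9a83
  top 8b → 0x46 → cmpi [RI]
  [23:22] rd=0 = x0
  [21:0] imm=2923139 = #2923139

lsli x1, #1239526; cmpi x0, #2923139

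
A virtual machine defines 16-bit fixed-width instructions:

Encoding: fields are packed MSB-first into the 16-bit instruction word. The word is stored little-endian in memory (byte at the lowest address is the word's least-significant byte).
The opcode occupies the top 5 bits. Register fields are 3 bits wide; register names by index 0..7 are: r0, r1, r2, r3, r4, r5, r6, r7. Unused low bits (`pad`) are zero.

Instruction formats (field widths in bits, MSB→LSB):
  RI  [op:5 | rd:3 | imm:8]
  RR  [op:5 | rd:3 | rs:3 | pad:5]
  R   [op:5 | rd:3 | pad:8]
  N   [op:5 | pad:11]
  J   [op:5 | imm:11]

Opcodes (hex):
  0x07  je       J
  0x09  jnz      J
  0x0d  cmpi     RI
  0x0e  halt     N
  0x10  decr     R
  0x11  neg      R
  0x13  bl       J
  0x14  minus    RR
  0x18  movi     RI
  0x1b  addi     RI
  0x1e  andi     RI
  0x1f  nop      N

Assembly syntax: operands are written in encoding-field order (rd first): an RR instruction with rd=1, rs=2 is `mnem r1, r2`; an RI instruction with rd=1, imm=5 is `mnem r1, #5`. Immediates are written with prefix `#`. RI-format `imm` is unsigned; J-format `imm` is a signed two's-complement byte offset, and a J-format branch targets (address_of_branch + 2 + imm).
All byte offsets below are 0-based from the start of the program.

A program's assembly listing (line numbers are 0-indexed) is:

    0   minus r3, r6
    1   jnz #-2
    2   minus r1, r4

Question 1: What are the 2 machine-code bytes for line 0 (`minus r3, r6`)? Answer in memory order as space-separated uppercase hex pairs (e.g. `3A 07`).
C0 A3

0. minus fields op=0x14:5|rd=3:3|rs=6:3|pad=0:5 → word a3c0h → c0 a3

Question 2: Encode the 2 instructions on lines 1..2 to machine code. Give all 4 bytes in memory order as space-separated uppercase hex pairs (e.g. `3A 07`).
L1: jnz op=0x9:5|imm=-2:11 ⇒ 0x4ffe ⇒ little fe 4f
L2: minus op=0x14:5|rd=1:3|rs=4:3|pad=0:5 ⇒ 0xa180 ⇒ little 80 a1

FE 4F 80 A1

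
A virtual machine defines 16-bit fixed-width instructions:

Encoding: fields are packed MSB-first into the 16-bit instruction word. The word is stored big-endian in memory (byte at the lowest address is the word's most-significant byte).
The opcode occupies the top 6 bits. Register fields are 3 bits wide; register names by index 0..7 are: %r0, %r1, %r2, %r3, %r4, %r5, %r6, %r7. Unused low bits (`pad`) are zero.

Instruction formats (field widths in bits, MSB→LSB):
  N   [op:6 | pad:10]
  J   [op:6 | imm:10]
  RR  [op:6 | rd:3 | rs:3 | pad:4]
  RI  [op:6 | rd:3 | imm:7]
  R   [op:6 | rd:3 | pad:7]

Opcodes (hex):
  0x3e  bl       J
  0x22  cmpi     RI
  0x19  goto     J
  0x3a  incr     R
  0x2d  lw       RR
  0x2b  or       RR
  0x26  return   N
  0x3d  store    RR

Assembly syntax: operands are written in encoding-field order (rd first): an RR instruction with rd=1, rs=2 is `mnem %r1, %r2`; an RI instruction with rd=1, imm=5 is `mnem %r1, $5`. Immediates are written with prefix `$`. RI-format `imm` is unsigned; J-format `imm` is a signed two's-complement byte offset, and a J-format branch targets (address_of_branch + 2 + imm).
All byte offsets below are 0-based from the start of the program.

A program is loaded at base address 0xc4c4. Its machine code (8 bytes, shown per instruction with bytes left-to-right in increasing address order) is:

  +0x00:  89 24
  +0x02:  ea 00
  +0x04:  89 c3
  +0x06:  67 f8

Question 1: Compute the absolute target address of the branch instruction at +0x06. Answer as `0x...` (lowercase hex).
0xc4c4

@+06  big-endian(67 f8) = 0x67f8
  opcode bits[15:10]=0x19: goto/J
  [9:0] imm=1016 (s10→-8) = $-8
  target = base 0xc4c4 + off 0x06 + 2 + imm -8 = 0xc4c4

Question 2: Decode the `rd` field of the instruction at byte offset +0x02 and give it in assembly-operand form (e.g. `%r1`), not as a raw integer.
off 0x02: read ea 00 as big → 0xea00
  opcode bits[15:10]=0x3a: incr/R
  [9:7] rd=4 = %r4

%r4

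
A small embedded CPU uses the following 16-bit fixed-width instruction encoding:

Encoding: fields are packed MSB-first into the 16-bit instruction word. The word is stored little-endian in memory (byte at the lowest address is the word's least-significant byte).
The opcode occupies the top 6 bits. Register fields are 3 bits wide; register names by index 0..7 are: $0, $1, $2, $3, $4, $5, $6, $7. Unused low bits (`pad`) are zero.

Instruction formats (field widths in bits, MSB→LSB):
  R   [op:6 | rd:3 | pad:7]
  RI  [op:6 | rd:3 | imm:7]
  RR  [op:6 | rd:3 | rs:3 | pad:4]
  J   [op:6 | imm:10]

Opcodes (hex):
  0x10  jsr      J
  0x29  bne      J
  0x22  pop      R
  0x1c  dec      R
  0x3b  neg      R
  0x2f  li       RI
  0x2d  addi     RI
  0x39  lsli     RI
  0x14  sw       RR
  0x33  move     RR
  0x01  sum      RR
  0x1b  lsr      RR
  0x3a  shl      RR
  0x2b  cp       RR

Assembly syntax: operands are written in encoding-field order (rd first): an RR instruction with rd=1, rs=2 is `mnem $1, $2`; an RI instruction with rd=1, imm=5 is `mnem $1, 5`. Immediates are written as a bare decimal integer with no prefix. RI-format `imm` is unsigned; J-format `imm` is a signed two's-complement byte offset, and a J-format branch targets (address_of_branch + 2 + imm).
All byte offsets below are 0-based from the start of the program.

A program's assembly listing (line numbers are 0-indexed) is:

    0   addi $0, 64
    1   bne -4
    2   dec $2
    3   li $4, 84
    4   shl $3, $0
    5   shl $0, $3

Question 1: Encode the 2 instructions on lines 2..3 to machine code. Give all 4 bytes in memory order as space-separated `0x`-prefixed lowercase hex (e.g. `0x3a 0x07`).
line 2 (dec): pack op=0x1c:6|rd=2:3|pad=0:7 = 0x7100; little→ 00 71
line 3 (li): pack op=0x2f:6|rd=4:3|imm=84:7 = 0xbe54; little→ 54 be

0x00 0x71 0x54 0xbe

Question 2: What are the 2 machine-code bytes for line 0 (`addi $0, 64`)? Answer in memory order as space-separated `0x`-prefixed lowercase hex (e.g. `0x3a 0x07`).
0x40 0xb4

L0: addi op=0x2d:6|rd=0:3|imm=64:7 ⇒ 0xb440 ⇒ little 40 b4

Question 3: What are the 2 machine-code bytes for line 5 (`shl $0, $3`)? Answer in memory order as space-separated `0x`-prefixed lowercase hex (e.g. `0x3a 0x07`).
0x30 0xe8

L5: shl op=0x3a:6|rd=0:3|rs=3:3|pad=0:4 ⇒ 0xe830 ⇒ little 30 e8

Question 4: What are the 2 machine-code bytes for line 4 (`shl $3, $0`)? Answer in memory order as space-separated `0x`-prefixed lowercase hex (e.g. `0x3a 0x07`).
0x80 0xe9

L4: shl op=0x3a:6|rd=3:3|rs=0:3|pad=0:4 ⇒ 0xe980 ⇒ little 80 e9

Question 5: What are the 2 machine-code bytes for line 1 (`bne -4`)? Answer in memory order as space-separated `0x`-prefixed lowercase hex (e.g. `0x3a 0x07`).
1. bne fields op=0x29:6|imm=-4:10 → word a7fch → fc a7

0xfc 0xa7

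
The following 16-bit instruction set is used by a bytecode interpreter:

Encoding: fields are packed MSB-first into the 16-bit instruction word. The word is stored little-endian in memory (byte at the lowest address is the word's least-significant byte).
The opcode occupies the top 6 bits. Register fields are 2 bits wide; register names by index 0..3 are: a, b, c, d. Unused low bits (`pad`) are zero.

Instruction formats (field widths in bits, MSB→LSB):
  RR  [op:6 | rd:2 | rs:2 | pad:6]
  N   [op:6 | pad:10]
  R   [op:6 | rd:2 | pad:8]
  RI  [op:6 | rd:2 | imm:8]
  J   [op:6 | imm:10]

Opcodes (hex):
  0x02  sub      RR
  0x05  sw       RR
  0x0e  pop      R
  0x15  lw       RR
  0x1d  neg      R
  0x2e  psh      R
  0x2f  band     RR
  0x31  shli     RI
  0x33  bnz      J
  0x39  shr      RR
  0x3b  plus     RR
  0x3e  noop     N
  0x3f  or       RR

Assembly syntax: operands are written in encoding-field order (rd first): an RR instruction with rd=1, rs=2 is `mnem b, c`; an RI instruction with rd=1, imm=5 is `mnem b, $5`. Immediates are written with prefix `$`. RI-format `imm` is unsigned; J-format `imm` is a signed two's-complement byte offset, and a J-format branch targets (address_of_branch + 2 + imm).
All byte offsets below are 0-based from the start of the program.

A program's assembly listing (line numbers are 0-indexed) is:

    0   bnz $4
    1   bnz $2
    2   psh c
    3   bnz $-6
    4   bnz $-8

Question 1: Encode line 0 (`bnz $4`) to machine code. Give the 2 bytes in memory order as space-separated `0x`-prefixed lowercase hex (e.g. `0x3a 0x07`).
0. bnz fields op=0x33:6|imm=4:10 → word cc04h → 04 cc

0x04 0xcc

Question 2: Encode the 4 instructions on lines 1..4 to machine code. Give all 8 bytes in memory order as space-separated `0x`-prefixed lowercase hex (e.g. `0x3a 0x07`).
1. bnz fields op=0x33:6|imm=2:10 → word cc02h → 02 cc
2. psh fields op=0x2e:6|rd=2:2|pad=0:8 → word ba00h → 00 ba
3. bnz fields op=0x33:6|imm=-6:10 → word cffah → fa cf
4. bnz fields op=0x33:6|imm=-8:10 → word cff8h → f8 cf

0x02 0xcc 0x00 0xba 0xfa 0xcf 0xf8 0xcf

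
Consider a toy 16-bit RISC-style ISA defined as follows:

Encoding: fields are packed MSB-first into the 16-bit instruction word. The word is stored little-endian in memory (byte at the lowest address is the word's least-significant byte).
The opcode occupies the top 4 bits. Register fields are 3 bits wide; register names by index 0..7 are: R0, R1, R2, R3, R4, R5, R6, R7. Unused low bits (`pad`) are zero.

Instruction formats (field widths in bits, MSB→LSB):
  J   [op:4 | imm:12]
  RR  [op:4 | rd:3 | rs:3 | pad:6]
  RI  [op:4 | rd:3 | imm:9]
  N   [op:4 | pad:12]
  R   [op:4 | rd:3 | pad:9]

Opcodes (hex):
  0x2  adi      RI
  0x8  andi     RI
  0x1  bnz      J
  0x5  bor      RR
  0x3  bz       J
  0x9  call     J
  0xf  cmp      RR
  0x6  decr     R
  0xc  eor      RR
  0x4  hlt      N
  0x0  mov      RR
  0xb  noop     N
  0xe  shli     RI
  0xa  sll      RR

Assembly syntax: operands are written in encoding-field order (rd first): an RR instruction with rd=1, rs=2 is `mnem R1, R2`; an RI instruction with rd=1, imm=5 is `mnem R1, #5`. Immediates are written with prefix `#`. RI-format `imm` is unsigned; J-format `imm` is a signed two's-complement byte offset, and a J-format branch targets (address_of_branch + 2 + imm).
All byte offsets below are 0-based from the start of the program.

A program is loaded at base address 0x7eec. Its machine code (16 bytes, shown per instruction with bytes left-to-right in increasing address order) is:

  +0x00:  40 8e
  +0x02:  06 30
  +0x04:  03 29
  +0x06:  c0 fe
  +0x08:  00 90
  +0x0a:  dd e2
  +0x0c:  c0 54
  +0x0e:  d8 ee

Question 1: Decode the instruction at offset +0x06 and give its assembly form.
cmp R7, R3

off 0x06: read c0 fe as little → 0xfec0
  opcode bits[15:12]=0xf: cmp/RR
  [11:9] rd=7 = R7
  [8:6] rs=3 = R3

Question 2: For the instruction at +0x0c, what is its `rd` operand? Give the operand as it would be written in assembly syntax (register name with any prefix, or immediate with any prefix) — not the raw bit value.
[0c] c0 54 → 0x54c0
  opcode bits[15:12]=0x5: bor/RR
  rd: (w>>9)&0x7=0x2 → R2
  rs: (w>>6)&0x7=0x3 → R3

R2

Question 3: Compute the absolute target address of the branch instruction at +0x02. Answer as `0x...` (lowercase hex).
0x7ef6

off 0x02: read 06 30 as little → 0x3006
  opcode bits[15:12]=0x3: bz/J
  imm@[11:0]=0x6 ⇒ #6
  target = base 0x7eec + off 0x02 + 2 + imm 6 = 0x7ef6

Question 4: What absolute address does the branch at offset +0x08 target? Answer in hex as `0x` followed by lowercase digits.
@+08  little-endian(00 90) = 0x9000
  op=0x9000>>12=0x9 ⇒ call (J)
  [11:0] imm=0 = #0
  target = base 0x7eec + off 0x08 + 2 + imm 0 = 0x7ef6

0x7ef6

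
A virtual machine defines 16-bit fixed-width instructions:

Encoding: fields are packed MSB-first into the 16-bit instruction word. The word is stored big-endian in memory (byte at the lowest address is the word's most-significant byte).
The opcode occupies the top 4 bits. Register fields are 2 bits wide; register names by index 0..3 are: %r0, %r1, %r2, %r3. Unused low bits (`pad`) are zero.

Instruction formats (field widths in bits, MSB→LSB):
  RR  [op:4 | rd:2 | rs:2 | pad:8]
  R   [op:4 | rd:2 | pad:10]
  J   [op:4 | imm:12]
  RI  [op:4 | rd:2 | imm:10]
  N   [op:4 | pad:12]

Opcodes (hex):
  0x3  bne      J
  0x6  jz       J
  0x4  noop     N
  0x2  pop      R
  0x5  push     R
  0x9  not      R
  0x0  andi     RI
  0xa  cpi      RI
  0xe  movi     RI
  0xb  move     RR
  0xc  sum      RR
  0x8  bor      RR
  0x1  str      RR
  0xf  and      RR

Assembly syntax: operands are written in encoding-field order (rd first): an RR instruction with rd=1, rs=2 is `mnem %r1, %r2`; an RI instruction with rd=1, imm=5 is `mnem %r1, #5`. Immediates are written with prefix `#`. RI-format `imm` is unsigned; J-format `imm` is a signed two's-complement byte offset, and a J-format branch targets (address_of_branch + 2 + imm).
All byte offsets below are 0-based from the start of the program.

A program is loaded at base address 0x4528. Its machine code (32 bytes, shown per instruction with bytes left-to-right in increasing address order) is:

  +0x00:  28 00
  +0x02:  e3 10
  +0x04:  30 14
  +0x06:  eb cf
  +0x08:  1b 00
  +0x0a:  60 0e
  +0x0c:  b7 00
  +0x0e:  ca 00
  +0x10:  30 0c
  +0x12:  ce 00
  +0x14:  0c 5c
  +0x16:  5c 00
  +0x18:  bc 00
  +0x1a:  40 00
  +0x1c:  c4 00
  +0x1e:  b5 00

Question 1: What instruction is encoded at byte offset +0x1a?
noop

@+1a  big-endian(40 00) = 0x4000
  top 4b → 0x4 → noop [N]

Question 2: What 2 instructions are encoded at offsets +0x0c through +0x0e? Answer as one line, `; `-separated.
[0c] b7 00 → 0xb700
  opcode bits[15:12]=0xb: move/RR
  [11:10] rd=1 = %r1
  [9:8] rs=3 = %r3
[0e] ca 00 → 0xca00
  opcode bits[15:12]=0xc: sum/RR
  [11:10] rd=2 = %r2
  [9:8] rs=2 = %r2

move %r1, %r3; sum %r2, %r2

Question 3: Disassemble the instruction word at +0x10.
[10] 30 0c → 0x300c
  op=0x300c>>12=0x3 ⇒ bne (J)
  [11:0] imm=12 = #12

bne #12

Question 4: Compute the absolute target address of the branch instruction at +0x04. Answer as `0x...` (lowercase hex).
0x4542

@+04  big-endian(30 14) = 0x3014
  op=0x3014>>12=0x3 ⇒ bne (J)
  imm@[11:0]=0x14 ⇒ #20
  target = base 0x4528 + off 0x04 + 2 + imm 20 = 0x4542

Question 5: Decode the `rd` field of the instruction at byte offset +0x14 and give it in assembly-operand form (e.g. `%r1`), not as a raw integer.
+0x14: 0c 5c ⇒ word 0x0c5c (big)
  top 4b → 0x0 → andi [RI]
  rd: (w>>10)&0x3=0x3 → %r3
  imm: (w>>0)&0x3ff=0x5c → #92

%r3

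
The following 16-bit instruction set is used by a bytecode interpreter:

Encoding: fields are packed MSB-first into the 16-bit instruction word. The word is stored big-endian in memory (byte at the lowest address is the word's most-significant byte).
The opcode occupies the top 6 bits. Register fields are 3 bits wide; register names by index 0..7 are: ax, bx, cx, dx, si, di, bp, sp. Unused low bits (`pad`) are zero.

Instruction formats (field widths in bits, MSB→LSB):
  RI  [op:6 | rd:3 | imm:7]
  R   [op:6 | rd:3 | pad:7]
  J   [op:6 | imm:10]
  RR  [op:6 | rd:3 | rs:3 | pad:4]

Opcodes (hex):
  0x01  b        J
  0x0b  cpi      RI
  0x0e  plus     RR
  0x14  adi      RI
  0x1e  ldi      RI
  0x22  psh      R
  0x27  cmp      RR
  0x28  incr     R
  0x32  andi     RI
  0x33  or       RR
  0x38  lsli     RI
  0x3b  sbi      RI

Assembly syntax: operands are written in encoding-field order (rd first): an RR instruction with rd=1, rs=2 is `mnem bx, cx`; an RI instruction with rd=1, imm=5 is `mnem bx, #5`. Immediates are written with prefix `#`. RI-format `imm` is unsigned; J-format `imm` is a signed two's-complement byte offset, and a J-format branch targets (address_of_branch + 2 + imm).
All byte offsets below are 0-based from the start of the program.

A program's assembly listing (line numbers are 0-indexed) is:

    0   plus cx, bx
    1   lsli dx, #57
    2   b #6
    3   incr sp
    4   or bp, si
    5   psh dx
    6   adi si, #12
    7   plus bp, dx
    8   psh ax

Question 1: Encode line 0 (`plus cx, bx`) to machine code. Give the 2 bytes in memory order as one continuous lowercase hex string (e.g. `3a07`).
line 0 (plus): pack op=0xe:6|rd=2:3|rs=1:3|pad=0:4 = 0x3910; big→ 39 10

3910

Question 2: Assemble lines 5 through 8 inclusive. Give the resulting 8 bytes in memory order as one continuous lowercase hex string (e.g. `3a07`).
8980520c3b308800

L5: psh op=0x22:6|rd=3:3|pad=0:7 ⇒ 0x8980 ⇒ big 89 80
L6: adi op=0x14:6|rd=4:3|imm=12:7 ⇒ 0x520c ⇒ big 52 0c
L7: plus op=0xe:6|rd=6:3|rs=3:3|pad=0:4 ⇒ 0x3b30 ⇒ big 3b 30
L8: psh op=0x22:6|rd=0:3|pad=0:7 ⇒ 0x8800 ⇒ big 88 00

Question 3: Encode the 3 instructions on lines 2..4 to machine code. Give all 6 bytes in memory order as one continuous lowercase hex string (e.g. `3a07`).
2. b fields op=0x1:6|imm=6:10 → word 0406h → 04 06
3. incr fields op=0x28:6|rd=7:3|pad=0:7 → word a380h → a3 80
4. or fields op=0x33:6|rd=6:3|rs=4:3|pad=0:4 → word cf40h → cf 40

0406a380cf40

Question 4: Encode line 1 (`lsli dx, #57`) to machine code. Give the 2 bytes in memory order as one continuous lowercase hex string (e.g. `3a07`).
L1: lsli op=0x38:6|rd=3:3|imm=57:7 ⇒ 0xe1b9 ⇒ big e1 b9

e1b9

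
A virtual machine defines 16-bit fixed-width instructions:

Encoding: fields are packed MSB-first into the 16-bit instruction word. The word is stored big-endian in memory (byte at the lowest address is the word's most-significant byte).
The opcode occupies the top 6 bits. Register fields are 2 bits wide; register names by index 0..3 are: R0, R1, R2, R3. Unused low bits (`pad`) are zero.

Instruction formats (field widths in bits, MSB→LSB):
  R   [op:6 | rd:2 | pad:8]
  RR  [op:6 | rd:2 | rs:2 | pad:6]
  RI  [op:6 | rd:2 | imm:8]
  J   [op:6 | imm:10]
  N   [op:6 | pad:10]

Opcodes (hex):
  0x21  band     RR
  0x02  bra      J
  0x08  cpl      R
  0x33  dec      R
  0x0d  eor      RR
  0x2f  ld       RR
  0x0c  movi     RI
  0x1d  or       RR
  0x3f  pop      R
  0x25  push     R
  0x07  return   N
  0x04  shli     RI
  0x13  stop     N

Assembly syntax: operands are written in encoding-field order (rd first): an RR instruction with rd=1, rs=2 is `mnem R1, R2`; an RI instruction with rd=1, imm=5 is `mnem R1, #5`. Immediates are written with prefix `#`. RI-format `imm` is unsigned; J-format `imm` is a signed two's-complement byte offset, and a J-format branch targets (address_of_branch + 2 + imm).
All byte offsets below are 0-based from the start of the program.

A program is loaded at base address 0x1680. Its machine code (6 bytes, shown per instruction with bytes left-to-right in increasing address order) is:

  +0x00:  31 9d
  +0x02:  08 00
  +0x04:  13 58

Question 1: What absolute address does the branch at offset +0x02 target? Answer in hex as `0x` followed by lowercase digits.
0x1684

+0x02: 08 00 ⇒ word 0x0800 (big)
  op=0x0800>>10=0x2 ⇒ bra (J)
  [9:0] imm=0 = #0
  target = base 0x1680 + off 0x02 + 2 + imm 0 = 0x1684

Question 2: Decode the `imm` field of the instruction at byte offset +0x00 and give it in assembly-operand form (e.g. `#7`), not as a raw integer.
#157

+0x00: 31 9d ⇒ word 0x319d (big)
  opcode bits[15:10]=0xc: movi/RI
  rd: (w>>8)&0x3=0x1 → R1
  imm: (w>>0)&0xff=0x9d → #157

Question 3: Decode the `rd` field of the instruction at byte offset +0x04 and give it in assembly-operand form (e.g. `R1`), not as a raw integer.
R3

[04] 13 58 → 0x1358
  top 6b → 0x4 → shli [RI]
  rd@[9:8]=0x3 ⇒ R3
  imm@[7:0]=0x58 ⇒ #88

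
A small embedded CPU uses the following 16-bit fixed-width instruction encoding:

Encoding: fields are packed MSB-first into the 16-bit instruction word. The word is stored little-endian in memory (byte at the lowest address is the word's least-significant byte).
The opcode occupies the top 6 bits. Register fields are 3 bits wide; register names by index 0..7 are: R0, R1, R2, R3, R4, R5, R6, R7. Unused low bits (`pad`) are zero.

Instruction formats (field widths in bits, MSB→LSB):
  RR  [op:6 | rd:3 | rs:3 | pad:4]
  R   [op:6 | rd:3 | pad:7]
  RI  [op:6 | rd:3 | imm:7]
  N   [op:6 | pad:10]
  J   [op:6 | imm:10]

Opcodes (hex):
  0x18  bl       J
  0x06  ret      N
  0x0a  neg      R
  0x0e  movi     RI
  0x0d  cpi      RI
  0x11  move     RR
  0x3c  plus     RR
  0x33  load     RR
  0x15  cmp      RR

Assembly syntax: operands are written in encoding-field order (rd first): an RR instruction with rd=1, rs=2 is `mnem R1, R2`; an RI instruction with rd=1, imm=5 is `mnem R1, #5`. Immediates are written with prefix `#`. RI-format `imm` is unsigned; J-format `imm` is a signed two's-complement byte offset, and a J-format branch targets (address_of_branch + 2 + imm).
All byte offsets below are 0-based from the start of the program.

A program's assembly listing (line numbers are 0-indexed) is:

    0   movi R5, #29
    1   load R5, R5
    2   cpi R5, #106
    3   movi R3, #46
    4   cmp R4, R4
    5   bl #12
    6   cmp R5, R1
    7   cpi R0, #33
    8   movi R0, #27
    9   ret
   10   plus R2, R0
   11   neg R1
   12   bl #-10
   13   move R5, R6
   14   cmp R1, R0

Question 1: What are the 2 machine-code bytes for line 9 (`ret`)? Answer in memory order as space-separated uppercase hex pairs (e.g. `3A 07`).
line 9 (ret): pack op=0x6:6|pad=0:10 = 0x1800; little→ 00 18

00 18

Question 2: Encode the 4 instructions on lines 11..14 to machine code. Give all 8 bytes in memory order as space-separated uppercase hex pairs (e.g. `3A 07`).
80 28 F6 63 E0 46 80 54

L11: neg op=0xa:6|rd=1:3|pad=0:7 ⇒ 0x2880 ⇒ little 80 28
L12: bl op=0x18:6|imm=-10:10 ⇒ 0x63f6 ⇒ little f6 63
L13: move op=0x11:6|rd=5:3|rs=6:3|pad=0:4 ⇒ 0x46e0 ⇒ little e0 46
L14: cmp op=0x15:6|rd=1:3|rs=0:3|pad=0:4 ⇒ 0x5480 ⇒ little 80 54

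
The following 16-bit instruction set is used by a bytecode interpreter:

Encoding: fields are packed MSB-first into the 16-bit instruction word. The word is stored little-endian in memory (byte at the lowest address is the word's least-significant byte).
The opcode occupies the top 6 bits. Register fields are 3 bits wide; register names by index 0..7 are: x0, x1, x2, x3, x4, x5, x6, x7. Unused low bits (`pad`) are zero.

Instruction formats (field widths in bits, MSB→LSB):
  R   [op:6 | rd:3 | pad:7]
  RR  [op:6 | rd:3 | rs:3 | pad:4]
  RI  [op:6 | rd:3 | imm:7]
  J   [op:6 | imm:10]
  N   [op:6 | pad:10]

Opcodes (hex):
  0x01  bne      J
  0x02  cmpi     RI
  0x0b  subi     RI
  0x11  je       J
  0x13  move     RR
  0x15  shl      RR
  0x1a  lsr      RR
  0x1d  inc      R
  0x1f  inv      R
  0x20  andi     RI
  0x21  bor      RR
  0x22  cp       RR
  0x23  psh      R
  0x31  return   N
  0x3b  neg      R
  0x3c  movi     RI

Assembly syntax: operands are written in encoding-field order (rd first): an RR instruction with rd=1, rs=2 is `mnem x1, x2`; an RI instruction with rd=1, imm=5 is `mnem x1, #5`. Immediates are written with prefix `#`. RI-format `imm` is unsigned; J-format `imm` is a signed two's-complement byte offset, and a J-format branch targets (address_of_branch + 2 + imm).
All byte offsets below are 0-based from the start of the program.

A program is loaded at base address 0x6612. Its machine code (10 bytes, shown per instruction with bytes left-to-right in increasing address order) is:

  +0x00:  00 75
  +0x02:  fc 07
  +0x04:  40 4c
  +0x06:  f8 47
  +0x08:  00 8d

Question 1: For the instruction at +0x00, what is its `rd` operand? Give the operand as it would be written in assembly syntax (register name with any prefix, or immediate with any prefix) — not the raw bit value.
x2

@+00  little-endian(00 75) = 0x7500
  opcode bits[15:10]=0x1d: inc/R
  [9:7] rd=2 = x2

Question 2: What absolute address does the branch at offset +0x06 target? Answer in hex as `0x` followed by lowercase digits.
0x6612

+0x06: f8 47 ⇒ word 0x47f8 (little)
  opcode bits[15:10]=0x11: je/J
  imm: (w>>0)&0x3ff=0x3f8 (s10→-8) → #-8
  target = base 0x6612 + off 0x06 + 2 + imm -8 = 0x6612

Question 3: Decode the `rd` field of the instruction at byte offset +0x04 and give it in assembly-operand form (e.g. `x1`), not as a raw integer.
x0

[04] 40 4c → 0x4c40
  top 6b → 0x13 → move [RR]
  [9:7] rd=0 = x0
  [6:4] rs=4 = x4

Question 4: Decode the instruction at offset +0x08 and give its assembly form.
psh x2

+0x08: 00 8d ⇒ word 0x8d00 (little)
  opcode bits[15:10]=0x23: psh/R
  rd@[9:7]=0x2 ⇒ x2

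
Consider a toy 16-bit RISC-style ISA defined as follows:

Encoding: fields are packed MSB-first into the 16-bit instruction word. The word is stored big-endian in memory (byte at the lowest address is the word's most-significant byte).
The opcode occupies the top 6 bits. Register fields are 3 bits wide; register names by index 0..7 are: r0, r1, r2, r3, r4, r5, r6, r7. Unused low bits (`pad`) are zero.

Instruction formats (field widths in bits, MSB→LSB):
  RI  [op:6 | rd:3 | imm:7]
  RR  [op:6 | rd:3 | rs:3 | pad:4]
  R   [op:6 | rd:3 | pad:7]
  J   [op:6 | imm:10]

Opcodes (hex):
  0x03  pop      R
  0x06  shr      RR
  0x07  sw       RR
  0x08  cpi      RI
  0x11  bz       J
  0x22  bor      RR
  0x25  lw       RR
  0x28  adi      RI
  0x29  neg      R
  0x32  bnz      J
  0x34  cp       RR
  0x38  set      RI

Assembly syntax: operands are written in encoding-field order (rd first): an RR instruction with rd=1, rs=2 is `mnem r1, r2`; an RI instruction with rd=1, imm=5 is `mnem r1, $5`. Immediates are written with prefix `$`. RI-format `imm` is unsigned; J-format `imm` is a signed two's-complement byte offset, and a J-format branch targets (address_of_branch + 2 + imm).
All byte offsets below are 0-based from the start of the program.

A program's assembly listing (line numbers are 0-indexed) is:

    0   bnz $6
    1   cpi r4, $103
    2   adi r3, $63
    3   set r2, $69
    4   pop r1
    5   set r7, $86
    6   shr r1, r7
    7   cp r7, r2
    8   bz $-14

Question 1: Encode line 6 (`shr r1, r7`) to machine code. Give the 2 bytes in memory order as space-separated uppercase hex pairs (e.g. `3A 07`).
L6: shr op=0x6:6|rd=1:3|rs=7:3|pad=0:4 ⇒ 0x18f0 ⇒ big 18 f0

18 F0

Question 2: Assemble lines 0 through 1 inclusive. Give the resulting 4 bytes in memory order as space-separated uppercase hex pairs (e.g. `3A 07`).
C8 06 22 67

L0: bnz op=0x32:6|imm=6:10 ⇒ 0xc806 ⇒ big c8 06
L1: cpi op=0x8:6|rd=4:3|imm=103:7 ⇒ 0x2267 ⇒ big 22 67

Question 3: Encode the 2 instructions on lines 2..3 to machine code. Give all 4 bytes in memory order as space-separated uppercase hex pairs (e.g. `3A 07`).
2. adi fields op=0x28:6|rd=3:3|imm=63:7 → word a1bfh → a1 bf
3. set fields op=0x38:6|rd=2:3|imm=69:7 → word e145h → e1 45

A1 BF E1 45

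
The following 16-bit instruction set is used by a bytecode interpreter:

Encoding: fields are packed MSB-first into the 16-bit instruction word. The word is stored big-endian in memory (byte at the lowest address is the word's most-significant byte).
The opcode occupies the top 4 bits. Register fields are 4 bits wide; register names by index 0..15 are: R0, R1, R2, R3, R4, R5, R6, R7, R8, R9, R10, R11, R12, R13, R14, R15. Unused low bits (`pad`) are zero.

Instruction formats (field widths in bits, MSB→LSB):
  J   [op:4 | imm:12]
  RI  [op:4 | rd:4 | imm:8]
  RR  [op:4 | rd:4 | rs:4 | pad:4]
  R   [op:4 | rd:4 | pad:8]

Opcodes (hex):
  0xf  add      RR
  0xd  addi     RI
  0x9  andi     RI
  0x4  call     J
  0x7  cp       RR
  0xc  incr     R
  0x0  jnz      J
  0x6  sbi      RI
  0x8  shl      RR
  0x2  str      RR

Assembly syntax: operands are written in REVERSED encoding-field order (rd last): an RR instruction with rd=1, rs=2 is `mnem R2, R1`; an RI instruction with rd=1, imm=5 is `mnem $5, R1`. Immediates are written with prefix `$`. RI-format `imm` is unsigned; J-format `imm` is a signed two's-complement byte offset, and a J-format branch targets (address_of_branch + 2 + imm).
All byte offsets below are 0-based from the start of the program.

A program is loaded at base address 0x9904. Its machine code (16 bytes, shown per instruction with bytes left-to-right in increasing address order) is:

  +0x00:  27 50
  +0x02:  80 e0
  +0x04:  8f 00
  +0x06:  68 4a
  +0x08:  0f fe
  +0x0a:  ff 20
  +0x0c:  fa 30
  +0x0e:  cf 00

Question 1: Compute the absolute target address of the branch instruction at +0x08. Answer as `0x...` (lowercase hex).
off 0x08: read 0f fe as big → 0x0ffe
  op=0x0ffe>>12=0x0 ⇒ jnz (J)
  [11:0] imm=4094 (s12→-2) = $-2
  target = base 0x9904 + off 0x08 + 2 + imm -2 = 0x990c

0x990c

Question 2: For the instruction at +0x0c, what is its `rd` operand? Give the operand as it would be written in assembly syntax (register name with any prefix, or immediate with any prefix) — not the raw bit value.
[0c] fa 30 → 0xfa30
  top 4b → 0xf → add [RR]
  rd: (w>>8)&0xf=0xa → R10
  rs: (w>>4)&0xf=0x3 → R3

R10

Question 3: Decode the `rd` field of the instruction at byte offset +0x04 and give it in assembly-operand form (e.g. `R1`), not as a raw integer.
R15

[04] 8f 00 → 0x8f00
  op=0x8f00>>12=0x8 ⇒ shl (RR)
  rd@[11:8]=0xf ⇒ R15
  rs@[7:4]=0x0 ⇒ R0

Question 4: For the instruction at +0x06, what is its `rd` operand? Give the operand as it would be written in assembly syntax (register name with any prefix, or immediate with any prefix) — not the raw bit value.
off 0x06: read 68 4a as big → 0x684a
  opcode bits[15:12]=0x6: sbi/RI
  rd@[11:8]=0x8 ⇒ R8
  imm@[7:0]=0x4a ⇒ $74

R8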